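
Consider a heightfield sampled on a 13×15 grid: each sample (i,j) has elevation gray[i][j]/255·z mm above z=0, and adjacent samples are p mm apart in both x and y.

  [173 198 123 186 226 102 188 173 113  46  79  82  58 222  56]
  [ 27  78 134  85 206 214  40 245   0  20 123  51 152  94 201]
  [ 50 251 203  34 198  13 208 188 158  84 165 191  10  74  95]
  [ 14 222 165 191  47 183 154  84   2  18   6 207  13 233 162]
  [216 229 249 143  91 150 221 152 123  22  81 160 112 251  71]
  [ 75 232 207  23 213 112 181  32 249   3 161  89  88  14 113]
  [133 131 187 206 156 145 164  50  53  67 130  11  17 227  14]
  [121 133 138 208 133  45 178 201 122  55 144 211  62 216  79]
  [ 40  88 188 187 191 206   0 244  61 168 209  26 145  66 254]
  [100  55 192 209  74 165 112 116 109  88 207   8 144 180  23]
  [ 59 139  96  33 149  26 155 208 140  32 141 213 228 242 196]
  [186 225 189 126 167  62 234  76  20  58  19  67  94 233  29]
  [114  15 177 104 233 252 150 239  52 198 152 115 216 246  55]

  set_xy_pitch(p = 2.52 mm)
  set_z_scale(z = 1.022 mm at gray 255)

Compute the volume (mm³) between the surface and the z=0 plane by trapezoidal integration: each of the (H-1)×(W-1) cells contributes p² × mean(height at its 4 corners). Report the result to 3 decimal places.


height_mm = gray/255 × 1.022; cell vol = 2.52² × mean(4 corners)
unit = 2.52² × 1.022 / (4×255) = 0.00636285 mm³ per gray-sum
row 0: Σ corner-gray over 14 cells = 6933  → 44.1137
row 1: Σ corner-gray over 14 cells = 6811  → 43.3374
row 2: Σ corner-gray over 14 cells = 6925  → 44.0627
row 3: Σ corner-gray over 14 cells = 7481  → 47.6005
row 4: Σ corner-gray over 14 cells = 7651  → 48.6822
row 5: Σ corner-gray over 14 cells = 6631  → 42.1921
row 6: Σ corner-gray over 14 cells = 7127  → 45.3480
row 7: Σ corner-gray over 14 cells = 7744  → 49.2739
row 8: Σ corner-gray over 14 cells = 7293  → 46.4043
row 9: Σ corner-gray over 14 cells = 7300  → 46.4488
row 10: Σ corner-gray over 14 cells = 7214  → 45.9016
row 11: Σ corner-gray over 14 cells = 7822  → 49.7702
Σ rows: total corner-gray = 86932  → 553.1354 mm³

553.135


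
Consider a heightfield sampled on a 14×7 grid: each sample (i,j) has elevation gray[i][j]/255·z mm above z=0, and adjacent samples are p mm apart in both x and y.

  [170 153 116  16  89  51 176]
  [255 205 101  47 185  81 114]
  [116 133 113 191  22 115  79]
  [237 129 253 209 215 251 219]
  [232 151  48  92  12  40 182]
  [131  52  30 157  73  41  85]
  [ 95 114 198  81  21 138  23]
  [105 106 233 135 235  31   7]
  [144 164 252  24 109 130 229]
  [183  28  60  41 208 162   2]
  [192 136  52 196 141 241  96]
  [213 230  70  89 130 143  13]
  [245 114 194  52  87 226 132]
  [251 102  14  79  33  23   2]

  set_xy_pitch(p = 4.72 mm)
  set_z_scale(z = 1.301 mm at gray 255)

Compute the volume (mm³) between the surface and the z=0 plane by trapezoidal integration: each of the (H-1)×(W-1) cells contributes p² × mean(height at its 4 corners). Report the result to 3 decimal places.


1099.041

height_mm = gray/255 × 1.301; cell vol = 4.72² × mean(4 corners)
unit = 4.72² × 1.301 / (4×255) = 0.0284159 mm³ per gray-sum
row 0: Σ corner-gray over 6 cells = 2803  → 79.6497
row 1: Σ corner-gray over 6 cells = 2950  → 83.8268
row 2: Σ corner-gray over 6 cells = 3913  → 111.1913
row 3: Σ corner-gray over 6 cells = 3670  → 104.2863
row 4: Σ corner-gray over 6 cells = 2022  → 57.4569
row 5: Σ corner-gray over 6 cells = 2144  → 60.9236
row 6: Σ corner-gray over 6 cells = 2814  → 79.9623
row 7: Σ corner-gray over 6 cells = 3323  → 94.4260
row 8: Σ corner-gray over 6 cells = 2914  → 82.8039
row 9: Σ corner-gray over 6 cells = 3003  → 85.3329
row 10: Σ corner-gray over 6 cells = 3370  → 95.7615
row 11: Σ corner-gray over 6 cells = 3273  → 93.0052
row 12: Σ corner-gray over 6 cells = 2478  → 70.4146
Σ rows: total corner-gray = 38677  → 1099.0410 mm³


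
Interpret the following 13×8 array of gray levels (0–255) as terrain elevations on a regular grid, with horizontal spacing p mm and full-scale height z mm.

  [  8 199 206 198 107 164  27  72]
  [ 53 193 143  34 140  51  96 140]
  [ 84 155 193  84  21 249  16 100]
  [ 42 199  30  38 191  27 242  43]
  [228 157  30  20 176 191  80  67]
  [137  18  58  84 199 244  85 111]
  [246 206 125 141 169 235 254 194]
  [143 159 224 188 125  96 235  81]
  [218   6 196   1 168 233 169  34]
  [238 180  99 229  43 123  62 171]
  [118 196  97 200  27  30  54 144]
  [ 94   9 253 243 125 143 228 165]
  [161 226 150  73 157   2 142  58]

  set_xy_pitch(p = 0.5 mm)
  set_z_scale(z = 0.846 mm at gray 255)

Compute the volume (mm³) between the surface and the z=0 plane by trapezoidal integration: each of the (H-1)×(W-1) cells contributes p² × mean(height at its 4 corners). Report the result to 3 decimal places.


height_mm = gray/255 × 0.846; cell vol = 0.5² × mean(4 corners)
unit = 0.5² × 0.846 / (4×255) = 0.000207353 mm³ per gray-sum
row 0: Σ corner-gray over 7 cells = 3389  → 0.7027
row 1: Σ corner-gray over 7 cells = 3127  → 0.6484
row 2: Σ corner-gray over 7 cells = 3159  → 0.6550
row 3: Σ corner-gray over 7 cells = 3142  → 0.6515
row 4: Σ corner-gray over 7 cells = 3227  → 0.6691
row 5: Σ corner-gray over 7 cells = 4324  → 0.8966
row 6: Σ corner-gray over 7 cells = 4978  → 1.0322
row 7: Σ corner-gray over 7 cells = 4076  → 0.8452
row 8: Σ corner-gray over 7 cells = 3679  → 0.7629
row 9: Σ corner-gray over 7 cells = 3351  → 0.6948
row 10: Σ corner-gray over 7 cells = 3731  → 0.7736
row 11: Σ corner-gray over 7 cells = 3980  → 0.8253
Σ rows: total corner-gray = 44163  → 9.1573 mm³

9.157


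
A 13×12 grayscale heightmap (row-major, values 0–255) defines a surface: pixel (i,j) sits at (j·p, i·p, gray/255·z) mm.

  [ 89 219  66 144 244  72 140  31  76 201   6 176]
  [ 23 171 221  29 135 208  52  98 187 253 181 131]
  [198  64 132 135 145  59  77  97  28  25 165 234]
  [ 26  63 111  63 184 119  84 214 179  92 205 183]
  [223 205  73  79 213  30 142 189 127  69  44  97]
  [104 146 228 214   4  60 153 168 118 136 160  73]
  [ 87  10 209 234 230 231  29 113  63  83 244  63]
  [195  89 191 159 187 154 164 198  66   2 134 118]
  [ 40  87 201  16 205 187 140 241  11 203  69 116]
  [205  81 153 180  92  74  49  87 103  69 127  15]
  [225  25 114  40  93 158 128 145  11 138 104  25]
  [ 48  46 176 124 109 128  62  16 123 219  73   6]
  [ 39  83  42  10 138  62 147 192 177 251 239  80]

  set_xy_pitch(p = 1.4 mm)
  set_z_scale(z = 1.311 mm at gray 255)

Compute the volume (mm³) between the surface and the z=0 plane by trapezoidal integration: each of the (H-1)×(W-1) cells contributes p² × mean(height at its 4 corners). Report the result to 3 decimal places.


162.381

height_mm = gray/255 × 1.311; cell vol = 1.4² × mean(4 corners)
unit = 1.4² × 1.311 / (4×255) = 0.00251918 mm³ per gray-sum
row 0: Σ corner-gray over 11 cells = 5887  → 14.8304
row 1: Σ corner-gray over 11 cells = 5510  → 13.8807
row 2: Σ corner-gray over 11 cells = 5123  → 12.9057
row 3: Σ corner-gray over 11 cells = 5499  → 13.8530
row 4: Σ corner-gray over 11 cells = 5613  → 14.1401
row 5: Σ corner-gray over 11 cells = 5993  → 15.0974
row 6: Σ corner-gray over 11 cells = 6043  → 15.2234
row 7: Σ corner-gray over 11 cells = 5877  → 14.8052
row 8: Σ corner-gray over 11 cells = 5126  → 12.9133
row 9: Σ corner-gray over 11 cells = 4412  → 11.1146
row 10: Σ corner-gray over 11 cells = 4368  → 11.0038
row 11: Σ corner-gray over 11 cells = 5007  → 12.6135
Σ rows: total corner-gray = 64458  → 162.3811 mm³


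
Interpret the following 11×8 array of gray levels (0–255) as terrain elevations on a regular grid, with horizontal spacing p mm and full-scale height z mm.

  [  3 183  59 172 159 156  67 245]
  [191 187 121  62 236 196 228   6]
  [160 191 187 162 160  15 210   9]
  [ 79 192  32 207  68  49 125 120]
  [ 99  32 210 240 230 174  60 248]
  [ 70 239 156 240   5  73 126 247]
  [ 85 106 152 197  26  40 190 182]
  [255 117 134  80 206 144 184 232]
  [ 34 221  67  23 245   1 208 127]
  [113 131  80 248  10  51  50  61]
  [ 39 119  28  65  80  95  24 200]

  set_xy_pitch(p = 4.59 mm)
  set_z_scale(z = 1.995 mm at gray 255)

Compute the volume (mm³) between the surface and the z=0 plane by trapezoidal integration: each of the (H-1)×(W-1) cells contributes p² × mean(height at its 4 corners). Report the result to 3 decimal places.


height_mm = gray/255 × 1.995; cell vol = 4.59² × mean(4 corners)
unit = 4.59² × 1.995 / (4×255) = 0.0412067 mm³ per gray-sum
row 0: Σ corner-gray over 7 cells = 4097  → 168.8240
row 1: Σ corner-gray over 7 cells = 4276  → 176.2000
row 2: Σ corner-gray over 7 cells = 3564  → 146.8608
row 3: Σ corner-gray over 7 cells = 3784  → 155.9262
row 4: Σ corner-gray over 7 cells = 4234  → 174.4693
row 5: Σ corner-gray over 7 cells = 3684  → 151.8056
row 6: Σ corner-gray over 7 cells = 3906  → 160.9535
row 7: Σ corner-gray over 7 cells = 3908  → 161.0359
row 8: Σ corner-gray over 7 cells = 3005  → 123.8262
row 9: Σ corner-gray over 7 cells = 2375  → 97.8660
Σ rows: total corner-gray = 36833  → 1517.7673 mm³

1517.767


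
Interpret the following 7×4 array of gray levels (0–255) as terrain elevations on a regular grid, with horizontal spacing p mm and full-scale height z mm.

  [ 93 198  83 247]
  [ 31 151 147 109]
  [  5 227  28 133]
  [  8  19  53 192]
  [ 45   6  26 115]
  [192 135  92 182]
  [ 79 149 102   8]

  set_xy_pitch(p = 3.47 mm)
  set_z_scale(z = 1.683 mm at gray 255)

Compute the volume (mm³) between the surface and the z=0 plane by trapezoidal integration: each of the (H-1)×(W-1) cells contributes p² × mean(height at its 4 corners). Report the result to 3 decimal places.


140.086

height_mm = gray/255 × 1.683; cell vol = 3.47² × mean(4 corners)
unit = 3.47² × 1.683 / (4×255) = 0.0198675 mm³ per gray-sum
row 0: Σ corner-gray over 3 cells = 1638  → 32.5429
row 1: Σ corner-gray over 3 cells = 1384  → 27.4966
row 2: Σ corner-gray over 3 cells = 992  → 19.7085
row 3: Σ corner-gray over 3 cells = 568  → 11.2847
row 4: Σ corner-gray over 3 cells = 1052  → 20.9006
row 5: Σ corner-gray over 3 cells = 1417  → 28.1522
Σ rows: total corner-gray = 7051  → 140.0856 mm³


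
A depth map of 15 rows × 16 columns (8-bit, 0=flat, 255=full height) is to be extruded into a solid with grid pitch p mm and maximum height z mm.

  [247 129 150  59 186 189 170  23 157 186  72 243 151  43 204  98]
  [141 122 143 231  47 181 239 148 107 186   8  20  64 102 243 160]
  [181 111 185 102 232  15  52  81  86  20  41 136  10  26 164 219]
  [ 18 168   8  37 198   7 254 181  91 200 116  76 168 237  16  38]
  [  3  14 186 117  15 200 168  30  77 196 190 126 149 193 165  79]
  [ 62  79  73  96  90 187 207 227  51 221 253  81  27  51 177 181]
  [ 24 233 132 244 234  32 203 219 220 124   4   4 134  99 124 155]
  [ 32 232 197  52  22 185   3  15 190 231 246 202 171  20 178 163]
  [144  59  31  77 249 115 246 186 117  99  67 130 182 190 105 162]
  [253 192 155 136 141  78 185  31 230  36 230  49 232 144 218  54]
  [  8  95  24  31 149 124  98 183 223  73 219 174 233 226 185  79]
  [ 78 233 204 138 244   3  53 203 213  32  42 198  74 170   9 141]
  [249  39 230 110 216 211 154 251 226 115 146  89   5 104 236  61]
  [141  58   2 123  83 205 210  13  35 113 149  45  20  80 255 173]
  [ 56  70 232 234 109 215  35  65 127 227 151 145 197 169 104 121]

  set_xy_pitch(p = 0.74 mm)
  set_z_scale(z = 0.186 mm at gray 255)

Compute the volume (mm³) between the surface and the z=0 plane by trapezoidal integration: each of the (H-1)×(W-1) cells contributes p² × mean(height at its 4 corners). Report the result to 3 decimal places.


10.941

height_mm = gray/255 × 0.186; cell vol = 0.74² × mean(4 corners)
unit = 0.74² × 0.186 / (4×255) = 9.98565e-05 mm³ per gray-sum
row 0: Σ corner-gray over 15 cells = 8252  → 0.8240
row 1: Σ corner-gray over 15 cells = 6905  → 0.6895
row 2: Σ corner-gray over 15 cells = 6492  → 0.6483
row 3: Σ corner-gray over 15 cells = 7304  → 0.7294
row 4: Σ corner-gray over 15 cells = 7617  → 0.7606
row 5: Σ corner-gray over 15 cells = 8074  → 0.8062
row 6: Σ corner-gray over 15 cells = 8274  → 0.8262
row 7: Σ corner-gray over 15 cells = 8095  → 0.8083
row 8: Σ corner-gray over 15 cells = 8433  → 0.8421
row 9: Σ corner-gray over 15 cells = 8582  → 0.8570
row 10: Σ corner-gray over 15 cells = 8012  → 0.8001
row 11: Σ corner-gray over 15 cells = 8425  → 0.8413
row 12: Σ corner-gray over 15 cells = 7670  → 0.7659
row 13: Σ corner-gray over 15 cells = 7433  → 0.7422
Σ rows: total corner-gray = 109568  → 10.9411 mm³


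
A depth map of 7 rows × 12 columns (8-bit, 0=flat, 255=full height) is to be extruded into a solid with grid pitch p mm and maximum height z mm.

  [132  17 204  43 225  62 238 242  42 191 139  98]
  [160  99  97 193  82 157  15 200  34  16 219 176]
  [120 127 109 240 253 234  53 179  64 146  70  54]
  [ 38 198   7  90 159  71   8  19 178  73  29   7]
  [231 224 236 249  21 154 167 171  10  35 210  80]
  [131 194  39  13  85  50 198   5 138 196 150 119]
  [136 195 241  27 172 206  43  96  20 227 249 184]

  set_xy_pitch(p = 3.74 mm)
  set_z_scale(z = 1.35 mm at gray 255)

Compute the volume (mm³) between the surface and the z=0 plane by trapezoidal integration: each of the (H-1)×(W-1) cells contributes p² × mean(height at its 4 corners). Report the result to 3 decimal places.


height_mm = gray/255 × 1.35; cell vol = 3.74² × mean(4 corners)
unit = 3.74² × 1.35 / (4×255) = 0.018513 mm³ per gray-sum
row 0: Σ corner-gray over 11 cells = 5596  → 103.5987
row 1: Σ corner-gray over 11 cells = 5684  → 105.2279
row 2: Σ corner-gray over 11 cells = 4833  → 89.4733
row 3: Σ corner-gray over 11 cells = 4974  → 92.0837
row 4: Σ corner-gray over 11 cells = 5651  → 104.6170
row 5: Σ corner-gray over 11 cells = 5658  → 104.7466
Σ rows: total corner-gray = 32396  → 599.7471 mm³

599.747


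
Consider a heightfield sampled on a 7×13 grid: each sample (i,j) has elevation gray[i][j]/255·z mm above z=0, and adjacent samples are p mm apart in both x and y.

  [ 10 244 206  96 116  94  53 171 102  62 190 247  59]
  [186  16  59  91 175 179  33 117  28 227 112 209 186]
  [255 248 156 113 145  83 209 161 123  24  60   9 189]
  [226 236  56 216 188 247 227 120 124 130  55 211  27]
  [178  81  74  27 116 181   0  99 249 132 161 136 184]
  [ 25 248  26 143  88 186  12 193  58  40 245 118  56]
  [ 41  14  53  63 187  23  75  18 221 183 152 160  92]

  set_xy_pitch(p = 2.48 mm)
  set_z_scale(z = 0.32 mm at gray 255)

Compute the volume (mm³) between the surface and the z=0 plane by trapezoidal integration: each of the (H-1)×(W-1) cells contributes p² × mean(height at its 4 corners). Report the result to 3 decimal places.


70.787

height_mm = gray/255 × 0.32; cell vol = 2.48² × mean(4 corners)
unit = 2.48² × 0.32 / (4×255) = 0.00192954 mm³ per gray-sum
row 0: Σ corner-gray over 12 cells = 6095  → 11.7605
row 1: Σ corner-gray over 12 cells = 5970  → 11.5193
row 2: Σ corner-gray over 12 cells = 6979  → 13.4662
row 3: Σ corner-gray over 12 cells = 6747  → 13.0186
row 4: Σ corner-gray over 12 cells = 5669  → 10.9385
row 5: Σ corner-gray over 12 cells = 5226  → 10.0838
Σ rows: total corner-gray = 36686  → 70.7870 mm³


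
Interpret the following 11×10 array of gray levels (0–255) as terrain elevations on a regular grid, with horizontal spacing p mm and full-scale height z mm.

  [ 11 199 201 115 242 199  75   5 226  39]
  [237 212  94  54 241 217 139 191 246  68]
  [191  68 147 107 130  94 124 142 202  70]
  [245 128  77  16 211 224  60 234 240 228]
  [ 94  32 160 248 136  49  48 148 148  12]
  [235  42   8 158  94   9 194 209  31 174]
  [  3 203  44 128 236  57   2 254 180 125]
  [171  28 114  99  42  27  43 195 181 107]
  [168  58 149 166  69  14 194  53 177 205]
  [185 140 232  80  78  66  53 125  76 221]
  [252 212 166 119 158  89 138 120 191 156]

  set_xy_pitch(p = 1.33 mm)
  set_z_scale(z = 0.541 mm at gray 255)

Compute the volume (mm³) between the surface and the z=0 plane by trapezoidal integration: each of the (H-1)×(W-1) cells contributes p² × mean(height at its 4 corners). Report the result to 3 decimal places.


43.482

height_mm = gray/255 × 0.541; cell vol = 1.33² × mean(4 corners)
unit = 1.33² × 0.541 / (4×255) = 0.000938211 mm³ per gray-sum
row 0: Σ corner-gray over 9 cells = 5667  → 5.3168
row 1: Σ corner-gray over 9 cells = 5382  → 5.0494
row 2: Σ corner-gray over 9 cells = 5142  → 4.8243
row 3: Σ corner-gray over 9 cells = 4897  → 4.5944
row 4: Σ corner-gray over 9 cells = 3943  → 3.6994
row 5: Σ corner-gray over 9 cells = 4235  → 3.9733
row 6: Σ corner-gray over 9 cells = 4072  → 3.8204
row 7: Σ corner-gray over 9 cells = 3869  → 3.6299
row 8: Σ corner-gray over 9 cells = 4239  → 3.9771
row 9: Σ corner-gray over 9 cells = 4900  → 4.5972
Σ rows: total corner-gray = 46346  → 43.4823 mm³


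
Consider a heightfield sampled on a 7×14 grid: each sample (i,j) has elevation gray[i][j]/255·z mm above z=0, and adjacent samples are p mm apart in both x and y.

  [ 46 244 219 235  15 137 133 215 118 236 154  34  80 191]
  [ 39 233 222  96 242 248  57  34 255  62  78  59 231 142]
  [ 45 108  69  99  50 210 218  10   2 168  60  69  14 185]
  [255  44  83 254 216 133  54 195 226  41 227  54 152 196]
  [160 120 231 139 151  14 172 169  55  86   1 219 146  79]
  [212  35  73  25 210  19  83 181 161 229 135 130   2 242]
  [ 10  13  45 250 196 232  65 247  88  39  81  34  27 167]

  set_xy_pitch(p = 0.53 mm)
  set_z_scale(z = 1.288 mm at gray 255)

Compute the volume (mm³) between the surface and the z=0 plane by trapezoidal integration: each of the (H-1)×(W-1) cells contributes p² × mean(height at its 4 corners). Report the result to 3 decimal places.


height_mm = gray/255 × 1.288; cell vol = 0.53² × mean(4 corners)
unit = 0.53² × 1.288 / (4×255) = 0.000354705 mm³ per gray-sum
row 0: Σ corner-gray over 13 cells = 7692  → 2.7284
row 1: Σ corner-gray over 13 cells = 6199  → 2.1988
row 2: Σ corner-gray over 13 cells = 6193  → 2.1967
row 3: Σ corner-gray over 13 cells = 7054  → 2.5021
row 4: Σ corner-gray over 13 cells = 6265  → 2.2222
row 5: Σ corner-gray over 13 cells = 5831  → 2.0683
Σ rows: total corner-gray = 39234  → 13.9165 mm³

13.916


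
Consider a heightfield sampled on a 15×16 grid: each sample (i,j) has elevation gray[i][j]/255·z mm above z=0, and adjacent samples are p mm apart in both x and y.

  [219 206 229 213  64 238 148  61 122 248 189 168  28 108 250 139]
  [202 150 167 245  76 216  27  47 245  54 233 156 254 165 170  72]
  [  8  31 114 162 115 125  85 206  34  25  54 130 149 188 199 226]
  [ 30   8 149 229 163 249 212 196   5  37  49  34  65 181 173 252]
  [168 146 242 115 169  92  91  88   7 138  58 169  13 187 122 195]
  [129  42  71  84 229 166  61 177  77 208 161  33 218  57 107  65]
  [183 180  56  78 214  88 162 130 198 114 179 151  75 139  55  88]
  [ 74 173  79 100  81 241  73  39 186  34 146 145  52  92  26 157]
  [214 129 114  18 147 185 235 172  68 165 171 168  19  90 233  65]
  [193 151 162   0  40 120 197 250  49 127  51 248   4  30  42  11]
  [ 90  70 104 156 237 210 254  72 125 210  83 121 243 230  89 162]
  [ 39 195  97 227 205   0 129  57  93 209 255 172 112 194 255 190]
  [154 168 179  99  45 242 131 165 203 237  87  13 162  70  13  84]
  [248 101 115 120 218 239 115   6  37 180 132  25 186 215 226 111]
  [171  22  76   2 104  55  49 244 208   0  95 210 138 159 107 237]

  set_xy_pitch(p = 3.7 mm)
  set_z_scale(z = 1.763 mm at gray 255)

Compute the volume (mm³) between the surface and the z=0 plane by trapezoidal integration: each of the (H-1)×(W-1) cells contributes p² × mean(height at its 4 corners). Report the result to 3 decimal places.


height_mm = gray/255 × 1.763; cell vol = 3.7² × mean(4 corners)
unit = 3.7² × 1.763 / (4×255) = 0.0236622 mm³ per gray-sum
row 0: Σ corner-gray over 15 cells = 9586  → 226.8261
row 1: Σ corner-gray over 15 cells = 8152  → 192.8945
row 2: Σ corner-gray over 15 cells = 7250  → 171.5511
row 3: Σ corner-gray over 15 cells = 7419  → 175.5501
row 4: Σ corner-gray over 15 cells = 7213  → 170.6756
row 5: Σ corner-gray over 15 cells = 7485  → 177.1118
row 6: Σ corner-gray over 15 cells = 7074  → 167.3866
row 7: Σ corner-gray over 15 cells = 7272  → 172.0717
row 8: Σ corner-gray over 15 cells = 7253  → 171.6221
row 9: Σ corner-gray over 15 cells = 7806  → 184.7073
row 10: Σ corner-gray over 15 cells = 9289  → 219.7984
row 11: Σ corner-gray over 15 cells = 8495  → 201.0106
row 12: Σ corner-gray over 15 cells = 8055  → 190.5992
row 13: Σ corner-gray over 15 cells = 7535  → 178.2949
Σ rows: total corner-gray = 109884  → 2600.1000 mm³

2600.100


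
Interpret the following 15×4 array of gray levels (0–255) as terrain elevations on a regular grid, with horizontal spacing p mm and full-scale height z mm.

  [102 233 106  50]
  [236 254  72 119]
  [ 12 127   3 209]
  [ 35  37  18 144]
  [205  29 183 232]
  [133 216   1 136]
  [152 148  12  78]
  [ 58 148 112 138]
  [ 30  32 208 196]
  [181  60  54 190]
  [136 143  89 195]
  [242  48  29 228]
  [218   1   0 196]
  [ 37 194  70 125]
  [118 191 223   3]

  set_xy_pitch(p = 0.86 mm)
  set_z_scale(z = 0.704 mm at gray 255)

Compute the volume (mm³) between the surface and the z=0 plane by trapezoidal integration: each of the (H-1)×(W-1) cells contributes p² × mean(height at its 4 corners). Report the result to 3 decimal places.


height_mm = gray/255 × 0.704; cell vol = 0.86² × mean(4 corners)
unit = 0.86² × 0.704 / (4×255) = 0.000510469 mm³ per gray-sum
row 0: Σ corner-gray over 3 cells = 1837  → 0.9377
row 1: Σ corner-gray over 3 cells = 1488  → 0.7596
row 2: Σ corner-gray over 3 cells = 770  → 0.3931
row 3: Σ corner-gray over 3 cells = 1150  → 0.5870
row 4: Σ corner-gray over 3 cells = 1564  → 0.7984
row 5: Σ corner-gray over 3 cells = 1253  → 0.6396
row 6: Σ corner-gray over 3 cells = 1266  → 0.6463
row 7: Σ corner-gray over 3 cells = 1422  → 0.7259
row 8: Σ corner-gray over 3 cells = 1305  → 0.6662
row 9: Σ corner-gray over 3 cells = 1394  → 0.7116
row 10: Σ corner-gray over 3 cells = 1419  → 0.7244
row 11: Σ corner-gray over 3 cells = 1040  → 0.5309
row 12: Σ corner-gray over 3 cells = 1106  → 0.5646
row 13: Σ corner-gray over 3 cells = 1639  → 0.8367
Σ rows: total corner-gray = 18653  → 9.5218 mm³

9.522


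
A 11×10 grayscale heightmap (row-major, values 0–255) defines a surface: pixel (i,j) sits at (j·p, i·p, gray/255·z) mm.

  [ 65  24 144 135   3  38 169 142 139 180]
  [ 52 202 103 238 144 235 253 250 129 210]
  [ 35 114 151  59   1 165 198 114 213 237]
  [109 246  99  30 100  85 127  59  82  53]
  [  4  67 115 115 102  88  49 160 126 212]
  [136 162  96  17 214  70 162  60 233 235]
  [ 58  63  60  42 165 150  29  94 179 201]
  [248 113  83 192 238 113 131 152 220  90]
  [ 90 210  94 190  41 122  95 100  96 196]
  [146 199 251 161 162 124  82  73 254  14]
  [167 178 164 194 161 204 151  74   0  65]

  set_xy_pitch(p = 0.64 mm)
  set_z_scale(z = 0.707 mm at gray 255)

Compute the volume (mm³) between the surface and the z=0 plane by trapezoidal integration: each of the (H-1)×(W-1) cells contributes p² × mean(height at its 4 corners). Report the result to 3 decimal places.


13.347

height_mm = gray/255 × 0.707; cell vol = 0.64² × mean(4 corners)
unit = 0.64² × 0.707 / (4×255) = 0.000283909 mm³ per gray-sum
row 0: Σ corner-gray over 9 cells = 5203  → 1.4772
row 1: Σ corner-gray over 9 cells = 5672  → 1.6103
row 2: Σ corner-gray over 9 cells = 4120  → 1.1697
row 3: Σ corner-gray over 9 cells = 3678  → 1.0442
row 4: Σ corner-gray over 9 cells = 4259  → 1.2092
row 5: Σ corner-gray over 9 cells = 4222  → 1.1987
row 6: Σ corner-gray over 9 cells = 4645  → 1.3188
row 7: Σ corner-gray over 9 cells = 5004  → 1.4207
row 8: Σ corner-gray over 9 cells = 4954  → 1.4065
row 9: Σ corner-gray over 9 cells = 5256  → 1.4922
Σ rows: total corner-gray = 47013  → 13.3474 mm³


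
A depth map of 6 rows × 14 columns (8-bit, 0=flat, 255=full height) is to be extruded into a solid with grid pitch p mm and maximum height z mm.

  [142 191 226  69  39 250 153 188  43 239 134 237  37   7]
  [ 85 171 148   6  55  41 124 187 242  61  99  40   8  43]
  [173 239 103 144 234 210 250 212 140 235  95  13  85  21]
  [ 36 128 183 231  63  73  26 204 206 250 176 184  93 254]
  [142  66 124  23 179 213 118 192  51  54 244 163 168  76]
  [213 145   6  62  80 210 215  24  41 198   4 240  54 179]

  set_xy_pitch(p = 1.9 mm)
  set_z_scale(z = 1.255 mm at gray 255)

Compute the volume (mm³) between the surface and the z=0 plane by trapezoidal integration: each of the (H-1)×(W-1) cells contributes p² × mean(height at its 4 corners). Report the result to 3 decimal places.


height_mm = gray/255 × 1.255; cell vol = 1.9² × mean(4 corners)
unit = 1.9² × 1.255 / (4×255) = 0.00444172 mm³ per gray-sum
row 0: Σ corner-gray over 13 cells = 6253  → 27.7740
row 1: Σ corner-gray over 13 cells = 6606  → 29.3420
row 2: Σ corner-gray over 13 cells = 8038  → 35.7025
row 3: Σ corner-gray over 13 cells = 7332  → 32.5667
row 4: Σ corner-gray over 13 cells = 6358  → 28.2404
Σ rows: total corner-gray = 34587  → 153.6256 mm³

153.626


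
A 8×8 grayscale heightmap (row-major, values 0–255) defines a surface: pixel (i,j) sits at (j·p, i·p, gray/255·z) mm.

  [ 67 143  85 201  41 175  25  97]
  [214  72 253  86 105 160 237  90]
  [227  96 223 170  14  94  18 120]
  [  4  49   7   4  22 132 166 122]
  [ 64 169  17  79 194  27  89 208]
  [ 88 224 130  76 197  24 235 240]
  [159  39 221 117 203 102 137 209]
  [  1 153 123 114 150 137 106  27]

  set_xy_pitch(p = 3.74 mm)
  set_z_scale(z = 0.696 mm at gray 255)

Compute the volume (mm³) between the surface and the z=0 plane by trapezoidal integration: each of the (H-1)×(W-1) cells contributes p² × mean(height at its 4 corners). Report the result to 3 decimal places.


222.768

height_mm = gray/255 × 0.696; cell vol = 3.74² × mean(4 corners)
unit = 3.74² × 0.696 / (4×255) = 0.00954448 mm³ per gray-sum
row 0: Σ corner-gray over 7 cells = 3634  → 34.6846
row 1: Σ corner-gray over 7 cells = 3707  → 35.3814
row 2: Σ corner-gray over 7 cells = 2463  → 23.5081
row 3: Σ corner-gray over 7 cells = 2308  → 22.0287
row 4: Σ corner-gray over 7 cells = 3522  → 33.6157
row 5: Σ corner-gray over 7 cells = 4106  → 39.1896
row 6: Σ corner-gray over 7 cells = 3600  → 34.3601
Σ rows: total corner-gray = 23340  → 222.7682 mm³


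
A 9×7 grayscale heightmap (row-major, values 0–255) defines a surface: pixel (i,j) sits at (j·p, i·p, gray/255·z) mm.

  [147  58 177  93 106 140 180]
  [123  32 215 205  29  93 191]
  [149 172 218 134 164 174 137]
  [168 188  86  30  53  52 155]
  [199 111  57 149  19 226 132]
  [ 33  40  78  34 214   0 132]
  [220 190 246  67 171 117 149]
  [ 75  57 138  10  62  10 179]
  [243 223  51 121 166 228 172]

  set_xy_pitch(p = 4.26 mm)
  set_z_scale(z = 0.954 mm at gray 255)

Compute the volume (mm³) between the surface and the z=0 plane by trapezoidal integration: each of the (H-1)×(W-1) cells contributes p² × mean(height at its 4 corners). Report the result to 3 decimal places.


388.961

height_mm = gray/255 × 0.954; cell vol = 4.26² × mean(4 corners)
unit = 4.26² × 0.954 / (4×255) = 0.0169733 mm³ per gray-sum
row 0: Σ corner-gray over 6 cells = 2937  → 49.8507
row 1: Σ corner-gray over 6 cells = 3472  → 58.9314
row 2: Σ corner-gray over 6 cells = 3151  → 53.4830
row 3: Σ corner-gray over 6 cells = 2596  → 44.0628
row 4: Σ corner-gray over 6 cells = 2352  → 39.9213
row 5: Σ corner-gray over 6 cells = 2848  → 48.3401
row 6: Σ corner-gray over 6 cells = 2759  → 46.8295
row 7: Σ corner-gray over 6 cells = 2801  → 47.5423
Σ rows: total corner-gray = 22916  → 388.9611 mm³


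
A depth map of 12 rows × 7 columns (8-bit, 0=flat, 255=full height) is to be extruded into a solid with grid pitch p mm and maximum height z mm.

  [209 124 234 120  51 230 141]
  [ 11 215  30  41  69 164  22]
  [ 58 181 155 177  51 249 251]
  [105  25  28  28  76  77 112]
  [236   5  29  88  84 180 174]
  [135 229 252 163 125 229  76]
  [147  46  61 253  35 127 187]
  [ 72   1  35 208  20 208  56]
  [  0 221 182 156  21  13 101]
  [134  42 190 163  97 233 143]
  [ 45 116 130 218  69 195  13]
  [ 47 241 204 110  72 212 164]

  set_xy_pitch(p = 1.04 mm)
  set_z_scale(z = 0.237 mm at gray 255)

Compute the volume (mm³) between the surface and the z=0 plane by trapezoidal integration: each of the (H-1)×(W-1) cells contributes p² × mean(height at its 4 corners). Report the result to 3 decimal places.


height_mm = gray/255 × 0.237; cell vol = 1.04² × mean(4 corners)
unit = 1.04² × 0.237 / (4×255) = 0.000251313 mm³ per gray-sum
row 0: Σ corner-gray over 6 cells = 2939  → 0.7386
row 1: Σ corner-gray over 6 cells = 3006  → 0.7554
row 2: Σ corner-gray over 6 cells = 2620  → 0.6584
row 3: Σ corner-gray over 6 cells = 1867  → 0.4692
row 4: Σ corner-gray over 6 cells = 3389  → 0.8517
row 5: Σ corner-gray over 6 cells = 3585  → 0.9010
row 6: Σ corner-gray over 6 cells = 2450  → 0.6157
row 7: Σ corner-gray over 6 cells = 2359  → 0.5928
row 8: Σ corner-gray over 6 cells = 3014  → 0.7575
row 9: Σ corner-gray over 6 cells = 3241  → 0.8145
row 10: Σ corner-gray over 6 cells = 3403  → 0.8552
Σ rows: total corner-gray = 31873  → 8.0101 mm³

8.010


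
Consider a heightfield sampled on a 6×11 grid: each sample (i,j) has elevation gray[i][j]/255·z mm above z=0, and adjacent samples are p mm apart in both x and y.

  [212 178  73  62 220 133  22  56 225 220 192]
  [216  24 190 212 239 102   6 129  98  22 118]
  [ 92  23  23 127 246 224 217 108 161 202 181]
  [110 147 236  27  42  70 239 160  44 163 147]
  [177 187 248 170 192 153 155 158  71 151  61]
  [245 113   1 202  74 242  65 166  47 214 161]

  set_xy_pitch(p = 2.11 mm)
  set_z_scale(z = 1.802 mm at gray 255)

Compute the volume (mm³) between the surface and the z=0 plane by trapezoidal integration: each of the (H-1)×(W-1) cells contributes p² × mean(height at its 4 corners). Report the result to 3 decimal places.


height_mm = gray/255 × 1.802; cell vol = 2.11² × mean(4 corners)
unit = 2.11² × 1.802 / (4×255) = 0.00786538 mm³ per gray-sum
row 0: Σ corner-gray over 10 cells = 5160  → 40.5853
row 1: Σ corner-gray over 10 cells = 5313  → 41.7887
row 2: Σ corner-gray over 10 cells = 5448  → 42.8506
row 3: Σ corner-gray over 10 cells = 5721  → 44.9978
row 4: Σ corner-gray over 10 cells = 5862  → 46.1068
Σ rows: total corner-gray = 27504  → 216.3293 mm³

216.329


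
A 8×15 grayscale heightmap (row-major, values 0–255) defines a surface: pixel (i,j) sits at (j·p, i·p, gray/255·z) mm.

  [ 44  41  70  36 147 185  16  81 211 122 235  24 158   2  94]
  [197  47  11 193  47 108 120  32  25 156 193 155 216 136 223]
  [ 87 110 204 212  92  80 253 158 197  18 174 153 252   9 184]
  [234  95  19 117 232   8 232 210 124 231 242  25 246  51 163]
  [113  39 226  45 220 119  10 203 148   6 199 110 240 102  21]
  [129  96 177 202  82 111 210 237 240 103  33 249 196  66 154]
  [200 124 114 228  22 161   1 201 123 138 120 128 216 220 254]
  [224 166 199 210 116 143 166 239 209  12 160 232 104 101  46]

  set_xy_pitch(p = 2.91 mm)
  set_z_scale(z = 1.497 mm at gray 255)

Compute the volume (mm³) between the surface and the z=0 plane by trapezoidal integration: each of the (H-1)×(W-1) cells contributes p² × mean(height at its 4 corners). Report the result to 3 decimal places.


667.244

height_mm = gray/255 × 1.497; cell vol = 2.91² × mean(4 corners)
unit = 2.91² × 1.497 / (4×255) = 0.0124282 mm³ per gray-sum
row 0: Σ corner-gray over 14 cells = 6092  → 75.7125
row 1: Σ corner-gray over 14 cells = 7393  → 91.8815
row 2: Σ corner-gray over 14 cells = 8156  → 101.3643
row 3: Σ corner-gray over 14 cells = 7529  → 93.5718
row 4: Σ corner-gray over 14 cells = 7755  → 96.3806
row 5: Σ corner-gray over 14 cells = 8333  → 103.5640
row 6: Σ corner-gray over 14 cells = 8430  → 104.7696
Σ rows: total corner-gray = 53688  → 667.2442 mm³


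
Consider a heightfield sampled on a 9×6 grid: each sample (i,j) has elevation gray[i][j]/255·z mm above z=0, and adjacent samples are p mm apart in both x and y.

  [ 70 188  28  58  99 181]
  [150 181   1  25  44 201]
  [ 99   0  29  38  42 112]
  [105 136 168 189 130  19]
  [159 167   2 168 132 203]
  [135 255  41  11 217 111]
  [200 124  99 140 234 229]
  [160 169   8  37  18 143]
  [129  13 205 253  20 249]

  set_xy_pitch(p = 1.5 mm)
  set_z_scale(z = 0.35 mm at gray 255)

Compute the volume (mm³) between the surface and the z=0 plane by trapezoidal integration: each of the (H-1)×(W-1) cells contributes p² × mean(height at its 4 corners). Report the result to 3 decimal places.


height_mm = gray/255 × 0.35; cell vol = 1.5² × mean(4 corners)
unit = 1.5² × 0.35 / (4×255) = 0.000772059 mm³ per gray-sum
row 0: Σ corner-gray over 5 cells = 1850  → 1.4283
row 1: Σ corner-gray over 5 cells = 1282  → 0.9898
row 2: Σ corner-gray over 5 cells = 1799  → 1.3889
row 3: Σ corner-gray over 5 cells = 2670  → 2.0614
row 4: Σ corner-gray over 5 cells = 2594  → 2.0027
row 5: Σ corner-gray over 5 cells = 2917  → 2.2521
row 6: Σ corner-gray over 5 cells = 2390  → 1.8452
row 7: Σ corner-gray over 5 cells = 2127  → 1.6422
Σ rows: total corner-gray = 17629  → 13.6106 mm³

13.611


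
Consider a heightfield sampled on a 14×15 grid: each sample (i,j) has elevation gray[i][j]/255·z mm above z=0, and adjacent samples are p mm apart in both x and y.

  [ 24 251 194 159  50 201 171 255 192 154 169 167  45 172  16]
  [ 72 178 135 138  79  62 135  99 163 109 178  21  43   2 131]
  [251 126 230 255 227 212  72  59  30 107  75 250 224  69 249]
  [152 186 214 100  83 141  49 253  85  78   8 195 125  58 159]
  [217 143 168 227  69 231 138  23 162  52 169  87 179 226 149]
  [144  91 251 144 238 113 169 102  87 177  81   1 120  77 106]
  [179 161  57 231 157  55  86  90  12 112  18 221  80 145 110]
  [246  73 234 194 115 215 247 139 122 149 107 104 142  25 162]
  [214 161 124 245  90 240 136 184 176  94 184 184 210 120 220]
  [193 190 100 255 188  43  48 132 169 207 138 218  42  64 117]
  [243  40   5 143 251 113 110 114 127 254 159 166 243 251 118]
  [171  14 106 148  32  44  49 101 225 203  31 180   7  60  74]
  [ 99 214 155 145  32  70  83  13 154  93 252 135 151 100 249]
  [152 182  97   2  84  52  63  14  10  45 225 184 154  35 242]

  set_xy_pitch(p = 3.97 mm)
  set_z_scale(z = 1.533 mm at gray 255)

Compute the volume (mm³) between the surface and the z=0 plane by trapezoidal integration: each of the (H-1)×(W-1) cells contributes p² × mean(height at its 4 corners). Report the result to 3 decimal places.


height_mm = gray/255 × 1.533; cell vol = 3.97² × mean(4 corners)
unit = 3.97² × 1.533 / (4×255) = 0.0236877 mm³ per gray-sum
row 0: Σ corner-gray over 14 cells = 7287  → 172.6123
row 1: Σ corner-gray over 14 cells = 7259  → 171.9491
row 2: Σ corner-gray over 14 cells = 7833  → 185.5458
row 3: Σ corner-gray over 14 cells = 7575  → 179.4344
row 4: Σ corner-gray over 14 cells = 7666  → 181.5900
row 5: Σ corner-gray over 14 cells = 6691  → 158.4944
row 6: Σ corner-gray over 14 cells = 7279  → 172.4228
row 7: Σ corner-gray over 14 cells = 8870  → 210.1099
row 8: Σ corner-gray over 14 cells = 8628  → 204.3775
row 9: Σ corner-gray over 14 cells = 8211  → 194.4998
row 10: Σ corner-gray over 14 cells = 6958  → 164.8191
row 11: Σ corner-gray over 14 cells = 6187  → 146.5558
row 12: Σ corner-gray over 14 cells = 6230  → 147.5744
Σ rows: total corner-gray = 96674  → 2289.9853 mm³

2289.985


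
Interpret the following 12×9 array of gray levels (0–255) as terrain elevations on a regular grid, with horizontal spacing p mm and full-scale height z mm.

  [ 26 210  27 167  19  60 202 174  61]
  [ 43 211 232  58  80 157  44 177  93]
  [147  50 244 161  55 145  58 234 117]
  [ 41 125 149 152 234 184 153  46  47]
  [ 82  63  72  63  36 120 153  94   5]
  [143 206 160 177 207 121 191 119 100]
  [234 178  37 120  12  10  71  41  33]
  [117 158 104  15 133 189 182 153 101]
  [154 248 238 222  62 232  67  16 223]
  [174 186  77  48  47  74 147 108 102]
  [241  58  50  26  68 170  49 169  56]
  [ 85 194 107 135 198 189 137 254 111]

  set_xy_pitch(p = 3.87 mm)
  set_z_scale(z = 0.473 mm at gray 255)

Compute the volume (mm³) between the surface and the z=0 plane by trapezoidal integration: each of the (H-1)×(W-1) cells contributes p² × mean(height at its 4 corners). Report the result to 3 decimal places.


height_mm = gray/255 × 0.473; cell vol = 3.87² × mean(4 corners)
unit = 3.87² × 0.473 / (4×255) = 0.00694517 mm³ per gray-sum
row 0: Σ corner-gray over 8 cells = 3859  → 26.8014
row 1: Σ corner-gray over 8 cells = 4212  → 29.2531
row 2: Σ corner-gray over 8 cells = 4332  → 30.0865
row 3: Σ corner-gray over 8 cells = 3463  → 24.0511
row 4: Σ corner-gray over 8 cells = 3894  → 27.0445
row 5: Σ corner-gray over 8 cells = 3810  → 26.4611
row 6: Σ corner-gray over 8 cells = 3291  → 22.8566
row 7: Σ corner-gray over 8 cells = 4633  → 32.1770
row 8: Σ corner-gray over 8 cells = 4197  → 29.1489
row 9: Σ corner-gray over 8 cells = 3127  → 21.7175
row 10: Σ corner-gray over 8 cells = 4101  → 28.4821
Σ rows: total corner-gray = 42919  → 298.0798 mm³

298.080


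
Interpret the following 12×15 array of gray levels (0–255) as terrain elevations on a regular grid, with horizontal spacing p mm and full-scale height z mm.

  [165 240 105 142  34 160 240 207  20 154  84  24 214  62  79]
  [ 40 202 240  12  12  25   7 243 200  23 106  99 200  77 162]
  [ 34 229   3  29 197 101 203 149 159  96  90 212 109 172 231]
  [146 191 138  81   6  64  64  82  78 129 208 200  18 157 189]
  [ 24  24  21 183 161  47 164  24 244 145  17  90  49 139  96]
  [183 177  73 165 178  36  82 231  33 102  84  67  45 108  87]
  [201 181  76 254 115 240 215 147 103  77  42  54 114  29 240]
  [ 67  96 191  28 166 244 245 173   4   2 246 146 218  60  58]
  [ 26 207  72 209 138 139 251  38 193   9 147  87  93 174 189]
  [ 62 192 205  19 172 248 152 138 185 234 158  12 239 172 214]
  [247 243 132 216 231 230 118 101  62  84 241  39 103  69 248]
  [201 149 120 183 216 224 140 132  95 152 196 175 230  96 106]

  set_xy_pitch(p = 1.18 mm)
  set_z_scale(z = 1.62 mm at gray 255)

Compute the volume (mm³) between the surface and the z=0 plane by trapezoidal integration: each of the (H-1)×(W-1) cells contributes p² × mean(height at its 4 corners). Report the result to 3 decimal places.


176.251

height_mm = gray/255 × 1.62; cell vol = 1.18² × mean(4 corners)
unit = 1.18² × 1.62 / (4×255) = 0.00221146 mm³ per gray-sum
row 0: Σ corner-gray over 14 cells = 6710  → 14.8389
row 1: Σ corner-gray over 14 cells = 6857  → 15.1640
row 2: Σ corner-gray over 14 cells = 6930  → 15.3254
row 3: Σ corner-gray over 14 cells = 5903  → 13.0542
row 4: Σ corner-gray over 14 cells = 5768  → 12.7557
row 5: Σ corner-gray over 14 cells = 6767  → 14.9649
row 6: Σ corner-gray over 14 cells = 7498  → 16.5815
row 7: Σ corner-gray over 14 cells = 7492  → 16.5682
row 8: Σ corner-gray over 14 cells = 8257  → 18.2600
row 9: Σ corner-gray over 14 cells = 8761  → 19.3746
row 10: Σ corner-gray over 14 cells = 8756  → 19.3635
Σ rows: total corner-gray = 79699  → 176.2511 mm³


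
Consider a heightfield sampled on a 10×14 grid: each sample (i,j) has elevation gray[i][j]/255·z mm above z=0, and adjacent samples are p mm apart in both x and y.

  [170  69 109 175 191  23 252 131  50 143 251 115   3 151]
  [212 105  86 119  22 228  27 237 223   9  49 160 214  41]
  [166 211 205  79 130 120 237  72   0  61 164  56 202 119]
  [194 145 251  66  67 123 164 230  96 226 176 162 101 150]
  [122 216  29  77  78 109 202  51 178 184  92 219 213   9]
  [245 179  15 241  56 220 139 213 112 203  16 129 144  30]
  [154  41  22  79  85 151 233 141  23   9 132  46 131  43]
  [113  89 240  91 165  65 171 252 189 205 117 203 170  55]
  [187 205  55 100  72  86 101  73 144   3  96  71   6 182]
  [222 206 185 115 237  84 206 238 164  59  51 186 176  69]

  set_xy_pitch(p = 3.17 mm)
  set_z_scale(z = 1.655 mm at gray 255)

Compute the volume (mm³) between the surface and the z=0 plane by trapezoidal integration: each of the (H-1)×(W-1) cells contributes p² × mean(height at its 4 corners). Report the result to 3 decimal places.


983.084

height_mm = gray/255 × 1.655; cell vol = 3.17² × mean(4 corners)
unit = 3.17² × 1.655 / (4×255) = 0.0163048 mm³ per gray-sum
row 0: Σ corner-gray over 13 cells = 6556  → 106.8945
row 1: Σ corner-gray over 13 cells = 6570  → 107.1228
row 2: Σ corner-gray over 13 cells = 7317  → 119.3025
row 3: Σ corner-gray over 13 cells = 7385  → 120.4112
row 4: Σ corner-gray over 13 cells = 7036  → 114.7208
row 5: Σ corner-gray over 13 cells = 5992  → 97.6986
row 6: Σ corner-gray over 13 cells = 6465  → 105.4107
row 7: Σ corner-gray over 13 cells = 6475  → 105.5738
row 8: Σ corner-gray over 13 cells = 6498  → 105.9488
Σ rows: total corner-gray = 60294  → 983.0836 mm³
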